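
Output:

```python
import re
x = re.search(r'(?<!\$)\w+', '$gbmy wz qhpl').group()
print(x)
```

bmy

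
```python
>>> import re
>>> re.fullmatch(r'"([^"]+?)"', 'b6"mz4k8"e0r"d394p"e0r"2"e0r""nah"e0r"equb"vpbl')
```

None

`re.fullmatch` is like wrapping the pattern in `^…$` (in single-line mode).
Here the string isn't matched end-to-end, so the call returns None.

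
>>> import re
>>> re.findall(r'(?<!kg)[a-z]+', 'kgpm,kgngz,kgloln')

['kgpm', 'kgngz', 'kgloln']

The negative lookahead/lookbehind blocks any match where the forbidden context is present.
Walking the string: at [0:4] → 'kgpm'; at [5:10] → 'kgngz'; at [11:17] → 'kgloln'.
With no groups in the pattern, `findall` gives back each whole match — 3 here.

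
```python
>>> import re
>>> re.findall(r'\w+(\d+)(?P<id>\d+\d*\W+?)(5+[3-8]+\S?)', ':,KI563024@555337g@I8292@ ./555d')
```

[('2', '4@', '555337g'), ('9', '2@ ./', '555d')]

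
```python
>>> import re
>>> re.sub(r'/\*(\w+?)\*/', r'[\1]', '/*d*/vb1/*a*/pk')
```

'[d]vb1[a]pk'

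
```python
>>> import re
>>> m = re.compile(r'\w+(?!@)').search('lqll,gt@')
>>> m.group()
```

'lqll'

The negative lookaround is zero-width — it rules out positions where the adjacent text would match, without consuming anything.
`re.search` tries every starting position until one works.
The match spans [0:4] → 'lqll'.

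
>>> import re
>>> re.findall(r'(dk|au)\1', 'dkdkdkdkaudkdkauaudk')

`\1` has to match the exact text group 1 already captured.
Scanning left to right: at [0:4] match 'dkdk', group 1 = 'dk'; at [4:8] match 'dkdk', group 1 = 'dk'; at [10:14] match 'dkdk', group 1 = 'dk'; at [14:18] match 'auau', group 1 = 'au'.
`findall` collects group 1 from each match (4 total).

['dk', 'dk', 'dk', 'au']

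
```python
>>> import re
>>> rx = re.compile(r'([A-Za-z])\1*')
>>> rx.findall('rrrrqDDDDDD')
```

['r', 'q', 'D']

`\1` has to match the exact text group 1 already captured.
With a single group, `findall` returns only what that group captured — 3 items.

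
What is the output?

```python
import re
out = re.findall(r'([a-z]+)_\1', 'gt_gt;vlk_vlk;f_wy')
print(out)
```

A backreference is literal: `\1` must see the identical characters the first group matched.
Walking the string: at [0:5] match 'gt_gt', group 1 = 'gt'; at [6:13] match 'vlk_vlk', group 1 = 'vlk'.
One capturing group, so `findall` returns just the captured substring from each match — 2 in all.

['gt', 'vlk']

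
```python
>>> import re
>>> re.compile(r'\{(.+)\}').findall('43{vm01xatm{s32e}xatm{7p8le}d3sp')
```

Walking the string: at [2:28] match '{vm01xatm{s32e}xatm{7p8le}', group 1 = 'vm01xatm{s32e}xatm{7p8le'.
`findall` collects group 1 from the one match (1 total).

['vm01xatm{s32e}xatm{7p8le']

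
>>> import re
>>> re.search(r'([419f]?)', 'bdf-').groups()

('',)

The pattern matches optionally one of [419f] (captured).
`re.search` scans for the first position where the pattern succeeds.
The match spans [0:0] → ''.
Captured: group 1 = ''.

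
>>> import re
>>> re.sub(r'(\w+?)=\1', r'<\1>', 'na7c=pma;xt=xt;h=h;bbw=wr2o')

`\1` has to match the exact text group 1 already captured.
Matches: at [9:14] → 'xt=xt'; at [15:18] → 'h=h'; at [21:24] → 'w=w'.
The replacement refers to a captured group, so each match is rewritten using its own captured text.

'na7c=pma;<xt>;<h>;bb<w>r2o'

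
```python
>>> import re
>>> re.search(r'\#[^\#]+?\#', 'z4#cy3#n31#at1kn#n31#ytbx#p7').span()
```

`re.search` scans for the first position where the pattern succeeds.
The match spans [2:7] → '#cy3#'.

(2, 7)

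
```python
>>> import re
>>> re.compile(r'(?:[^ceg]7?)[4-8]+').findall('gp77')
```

['p77']

No capturing groups, so `findall` returns the 1 full match string.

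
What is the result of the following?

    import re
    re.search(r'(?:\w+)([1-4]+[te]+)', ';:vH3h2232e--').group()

'vH3h2232e'

Pattern: one or more of a word character (non-capturing group); then one or more of a character in [1-4], then one or more of one of [te] (captured).
`re.search` scans for the first position where the pattern succeeds.
The match spans [2:11] → 'vH3h2232e'.
Captured: group 1 = '2e'.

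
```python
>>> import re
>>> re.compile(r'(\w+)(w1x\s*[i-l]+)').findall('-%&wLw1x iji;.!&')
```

[('wL', 'w1x iji')]

Pattern: one or more of a word character (captured); then the literal 'w1x', then zero or more of whitespace, then one or more of a character in [i-l] (captured).
Walking the string: at [3:12] match 'wLw1x iji', groups = ('wL', 'w1x iji').
2 groups means the one result is a tuple of 2 captured strings — 1 here.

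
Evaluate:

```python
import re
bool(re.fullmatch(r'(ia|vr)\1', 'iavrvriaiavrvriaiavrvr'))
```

False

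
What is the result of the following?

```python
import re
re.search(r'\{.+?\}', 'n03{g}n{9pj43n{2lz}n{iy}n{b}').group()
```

A non-greedy quantifier consumes as few characters as it can — just enough that the remainder of the pattern still matches from where it stops; whatever follows it matches normally.
The match spans [3:6] → '{g}'.

'{g}'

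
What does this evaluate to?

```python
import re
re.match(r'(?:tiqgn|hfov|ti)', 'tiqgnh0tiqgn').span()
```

(0, 5)

`re.match` won't scan ahead — the pattern has to work from the very first character.
The match spans [0:5] → 'tiqgn'.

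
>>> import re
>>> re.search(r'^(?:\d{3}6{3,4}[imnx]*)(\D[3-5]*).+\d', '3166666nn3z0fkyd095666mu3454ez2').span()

(0, 31)

This matches anchored at the start of the string; then exactly 3 of a digit, then 3 to 4 of a literal '6', then zero or more of one of [imnx] (non-capturing group); then a non-digit, then zero or more of a character in [3-5] (captured); then one or more of any character; then a digit.
The match spans [0:31] → '3166666nn3z0fkyd095666mu3454ez2'.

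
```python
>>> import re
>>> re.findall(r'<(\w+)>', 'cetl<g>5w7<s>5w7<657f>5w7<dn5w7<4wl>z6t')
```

['g', 's', '657f', '4wl']

`findall` collects group 1 from each match (4 total).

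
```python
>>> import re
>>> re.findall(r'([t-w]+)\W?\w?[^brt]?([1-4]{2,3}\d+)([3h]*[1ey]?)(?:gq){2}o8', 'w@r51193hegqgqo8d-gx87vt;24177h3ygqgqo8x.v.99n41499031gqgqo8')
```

This matches one or more of a character in [t-w] (captured); then optionally a non-word character; then optionally a word character, then optionally any character except [brt]; then 2 to 3 of a character in [1-4], then one or more of a digit (captured); then zero or more of one of [3h], then optionally one of [1ey] (captured); then the literal 'gq' repeated 2 times, then the literal 'o8'.
Matches: at [0:16] match 'w@r51193hegqgqo8', groups = ('w', '1193', 'he'); at [22:39] match 'vt;24177h3ygqgqo8', groups = ('vt', '4177', 'h3y').
`findall` packs the 3 group values into a tuple for every match.

[('w', '1193', 'he'), ('vt', '4177', 'h3y')]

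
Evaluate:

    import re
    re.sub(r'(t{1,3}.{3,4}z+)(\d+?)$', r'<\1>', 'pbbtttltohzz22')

`\1` in the replacement pulls in group 1's text for each match.

'pbb<tttltohzz>'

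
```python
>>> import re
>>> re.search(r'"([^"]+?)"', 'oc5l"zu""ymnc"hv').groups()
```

('zu',)

`re.search` tries every starting position until one works.
The match spans [4:8] → '"zu"'.
Captured: group 1 = 'zu'.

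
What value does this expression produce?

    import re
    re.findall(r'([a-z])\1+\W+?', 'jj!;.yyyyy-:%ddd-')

['j', 'y', 'd']

`\1` is not a pattern — it's the concrete string captured by group 1, re-applied verbatim.
One capturing group, so `findall` returns just the captured substring from each match — 3 in all.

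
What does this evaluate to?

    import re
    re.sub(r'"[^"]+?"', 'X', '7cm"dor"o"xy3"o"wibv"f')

'7cmXoXoXf'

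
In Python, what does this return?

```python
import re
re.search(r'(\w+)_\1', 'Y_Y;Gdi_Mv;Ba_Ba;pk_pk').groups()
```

('Y',)

After group 1 captures some text, `\1` only succeeds where that same text appears again.
`re.search` scans for the first position where the pattern succeeds.
The match spans [0:3] → 'Y_Y'.
Captured: group 1 = 'Y'.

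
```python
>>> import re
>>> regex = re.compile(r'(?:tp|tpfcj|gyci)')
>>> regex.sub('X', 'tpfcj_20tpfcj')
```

'Xfcj_20Xfcj'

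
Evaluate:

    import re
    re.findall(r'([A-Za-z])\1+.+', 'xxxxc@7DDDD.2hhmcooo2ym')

A backreference is literal: `\1` must see the identical characters the first group matched.
Scanning left to right: at [0:23] match 'xxxxc@7DDDD.2hhmcooo2ym', group 1 = 'x'.
With a single group, `findall` returns only what that group captured — 1 item.

['x']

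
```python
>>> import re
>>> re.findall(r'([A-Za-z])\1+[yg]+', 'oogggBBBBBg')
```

['o', 'B']

`\1` has to match the exact text group 1 already captured.
Because there's exactly one group, `findall` drops the full match and keeps group 1 from each hit.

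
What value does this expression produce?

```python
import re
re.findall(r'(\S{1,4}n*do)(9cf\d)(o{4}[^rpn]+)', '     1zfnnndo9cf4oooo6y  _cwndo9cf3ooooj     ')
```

[('1zfnnndo', '9cf4', 'oooo6y  _cw'), ('ndo', '9cf3', 'ooooj     ')]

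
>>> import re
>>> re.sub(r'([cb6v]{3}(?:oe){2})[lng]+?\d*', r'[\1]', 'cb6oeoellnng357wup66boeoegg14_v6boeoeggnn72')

The pattern matches exactly 3 of one of [cb6v], then the literal 'oe' repeated 2 times (captured); then one or more of one of [lng] (lazy), then zero or more of a digit.
`\1` in the replacement pulls in group 1's text for each match.

'[cb6oeoe]lnng357wup[66boeoe]g14_[v6boeoe]gnn72'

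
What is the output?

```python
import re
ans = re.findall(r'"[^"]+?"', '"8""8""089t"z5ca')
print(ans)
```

No capturing groups, so `findall` returns the 3 full match strings.

['"8"', '"8"', '"089t"']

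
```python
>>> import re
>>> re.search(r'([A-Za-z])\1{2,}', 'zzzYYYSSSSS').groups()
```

('z',)

`\1` has to match the exact text group 1 already captured.
`search` walks the string left to right and returns the first match it finds.
The match spans [0:3] → 'zzz'.
Captured: group 1 = 'z'.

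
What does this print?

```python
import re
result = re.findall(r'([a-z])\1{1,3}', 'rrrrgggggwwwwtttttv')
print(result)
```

The backreference `\1` re-matches whatever the first group consumed, character for character.
`findall` collects group 1 from each match (4 total).

['r', 'g', 'w', 't']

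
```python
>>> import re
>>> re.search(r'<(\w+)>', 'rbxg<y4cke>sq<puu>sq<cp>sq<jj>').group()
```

'<y4cke>'

The match spans [4:11] → '<y4cke>'.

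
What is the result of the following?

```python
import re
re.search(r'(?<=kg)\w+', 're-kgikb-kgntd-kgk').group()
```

The `(?=…)`/`(?<=…)` assertion just peeks at neighbouring text; it doesn't advance the match position.
`search` walks the string left to right and returns the first match it finds.
The match spans [5:8] → 'ikb'.

'ikb'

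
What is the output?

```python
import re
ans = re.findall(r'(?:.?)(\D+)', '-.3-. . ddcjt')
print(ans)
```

`findall` collects group 1 from each match (2 total).

['.', '-. . ddcjt']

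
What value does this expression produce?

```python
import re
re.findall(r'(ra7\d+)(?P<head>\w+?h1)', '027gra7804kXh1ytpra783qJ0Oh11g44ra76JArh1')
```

Because the quantifier is non-greedy, it stops expanding at the earliest point where the rest of the pattern can succeed.
2 groups means each result is a tuple of 2 captured strings — 3 here.

[('ra7804', 'kXh1'), ('ra783', 'qJ0Oh1'), ('ra76', 'JArh1')]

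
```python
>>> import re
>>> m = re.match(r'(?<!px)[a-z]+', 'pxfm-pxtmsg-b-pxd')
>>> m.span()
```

(0, 4)

With `match`, the pattern is implicitly anchored at the beginning.
The match spans [0:4] → 'pxfm'.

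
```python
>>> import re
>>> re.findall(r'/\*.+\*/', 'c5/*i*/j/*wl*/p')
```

Walking the string: at [2:14] → '/*i*/j/*wl*/'.
Since nothing is captured, `findall` lists the 1 matched substring directly.

['/*i*/j/*wl*/']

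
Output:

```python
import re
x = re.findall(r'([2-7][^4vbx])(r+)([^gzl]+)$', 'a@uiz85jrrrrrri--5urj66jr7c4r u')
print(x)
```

Pattern: a character in [2-7], then any character except [4vbx] (captured); then one or more of a literal 'r' (captured); then one or more of any character except [gzl] (captured); then anchored at the end.
Walking the string: at [6:31] match '5jrrrrrri--5urj66jr7c4r u', groups = ('5j', 'rrrrrr', 'i--5urj66jr7c4r u').
Multiple groups make `findall` return tuples — one 3-tuple for the one match.

[('5j', 'rrrrrr', 'i--5urj66jr7c4r u')]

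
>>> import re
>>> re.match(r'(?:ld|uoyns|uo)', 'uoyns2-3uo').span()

(0, 5)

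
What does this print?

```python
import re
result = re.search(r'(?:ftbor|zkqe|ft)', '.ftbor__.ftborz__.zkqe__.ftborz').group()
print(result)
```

Alternation isn't longest-match — the leftmost alternative that fits at this position is chosen.
The match spans [1:6] → 'ftbor'.

ftbor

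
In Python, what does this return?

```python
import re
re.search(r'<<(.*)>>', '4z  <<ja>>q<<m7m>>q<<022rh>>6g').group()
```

'<<ja>>q<<m7m>>q<<022rh>>'

The match spans [4:28] → '<<ja>>q<<m7m>>q<<022rh>>'.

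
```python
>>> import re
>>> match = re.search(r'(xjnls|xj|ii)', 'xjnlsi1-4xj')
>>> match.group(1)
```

The match spans [0:5] → 'xjnls'.
Captured: group 1 = 'xjnls'.

'xjnls'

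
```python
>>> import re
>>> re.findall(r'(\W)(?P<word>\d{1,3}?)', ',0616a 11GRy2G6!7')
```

[(',', '0'), (' ', '1'), ('!', '7')]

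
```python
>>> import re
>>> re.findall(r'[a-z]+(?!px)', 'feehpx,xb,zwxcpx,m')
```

Because the assertion is negative and zero-width, positions next to the forbidden text are skipped.
Scanning left to right: at [0:6] → 'feehpx'; at [7:9] → 'xb'; at [10:16] → 'zwxcpx'; at [17:18] → 'm'.
With no groups in the pattern, `findall` gives back each whole match — 4 here.

['feehpx', 'xb', 'zwxcpx', 'm']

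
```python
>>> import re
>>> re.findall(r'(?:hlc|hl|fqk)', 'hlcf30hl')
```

`|` is ordered: at each position the engine commits to the first alternative that works.
Matches: at [0:3] → 'hlc'; at [6:8] → 'hl'.
With no groups in the pattern, `findall` gives back each whole match — 2 here.

['hlc', 'hl']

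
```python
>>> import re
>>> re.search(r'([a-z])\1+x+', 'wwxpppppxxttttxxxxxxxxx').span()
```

(0, 3)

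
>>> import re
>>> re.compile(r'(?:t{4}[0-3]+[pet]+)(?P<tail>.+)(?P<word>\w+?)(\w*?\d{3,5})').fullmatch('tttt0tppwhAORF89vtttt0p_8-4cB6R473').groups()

('whAORF89vtttt0p_8-4cB6', 'R', '473')

This matches exactly 4 of a literal 't', then one or more of a character in [0-3], then one or more of one of [pet] (non-capturing group); then one or more of any character (captured as 'tail'); then one or more of a word character (lazy) (captured as 'word'); then zero or more of a word character (lazy), then 3 to 5 of a digit (captured).
`re.fullmatch` requires the pattern to consume the entire string.
The match spans [0:34] → 'tttt0tppwhAORF89vtttt0p_8-4cB6R473'.
Captured: group 1 = 'whAORF89vtttt0p_8-4cB6', group 2 = 'R', group 3 = '473'.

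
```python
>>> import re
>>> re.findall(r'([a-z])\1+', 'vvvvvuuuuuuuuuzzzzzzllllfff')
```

`\1` is not a pattern — it's the concrete string captured by group 1, re-applied verbatim.
`findall` collects group 1 from each match (5 total).

['v', 'u', 'z', 'l', 'f']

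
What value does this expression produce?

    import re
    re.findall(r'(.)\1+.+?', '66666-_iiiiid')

['6', 'i']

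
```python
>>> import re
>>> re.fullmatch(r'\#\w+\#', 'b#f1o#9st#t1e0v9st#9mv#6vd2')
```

None

`fullmatch` succeeds only if the pattern covers the string from start to end.
Here the pattern can't cover the whole string, so the call returns None.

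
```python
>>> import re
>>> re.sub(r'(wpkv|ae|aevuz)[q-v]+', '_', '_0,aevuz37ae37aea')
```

'_0,_z37ae37aea'

Each match is replaced by '_'.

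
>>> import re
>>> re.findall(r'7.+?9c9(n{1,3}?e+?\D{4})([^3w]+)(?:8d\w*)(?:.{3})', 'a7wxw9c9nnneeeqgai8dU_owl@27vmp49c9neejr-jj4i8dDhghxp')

The `?` after the quantifier makes it lazy — it takes as little as possible before letting the rest of the pattern try.
2 groups means the one result is a tuple of 2 captured strings — 1 here.

[('nnneeeqg', 'ai')]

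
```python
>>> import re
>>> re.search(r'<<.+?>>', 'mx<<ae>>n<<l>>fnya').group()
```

'<<ae>>'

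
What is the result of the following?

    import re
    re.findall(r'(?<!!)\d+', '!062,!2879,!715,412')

Because the assertion is negative and zero-width, positions next to the forbidden text are skipped.
Walking the string: at [2:4] → '62'; at [7:10] → '879'; at [13:15] → '15'; at [16:19] → '412'.
With no groups in the pattern, `findall` gives back each whole match — 4 here.

['62', '879', '15', '412']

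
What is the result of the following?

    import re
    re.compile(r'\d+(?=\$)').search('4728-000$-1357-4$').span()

(5, 8)

Because the assertion is zero-width, the text it checks is not consumed and won't appear in the result.
Unlike `match`, `search` isn't anchored — it looks for the pattern anywhere in the string.
The match spans [5:8] → '000'.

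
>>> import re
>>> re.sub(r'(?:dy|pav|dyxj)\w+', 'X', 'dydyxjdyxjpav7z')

'X'

Matches: at [0:15] → 'dydyxjdyxjpav7z'.
Each match is replaced by 'X'.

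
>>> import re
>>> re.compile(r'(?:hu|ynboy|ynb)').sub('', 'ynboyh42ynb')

Branches in `(...|...)` are attempted left-to-right; the first branch that allows the whole pattern to succeed is taken.
Matches: at [0:5] → 'ynboy'; at [8:11] → 'ynb'.
`sub` substitutes '' at each match site.

'h42'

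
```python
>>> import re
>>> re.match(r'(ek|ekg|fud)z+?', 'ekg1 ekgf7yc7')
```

None

`re.match` only tries the pattern at the start of the string.
Here position 0 doesn't satisfy it, so the call returns None.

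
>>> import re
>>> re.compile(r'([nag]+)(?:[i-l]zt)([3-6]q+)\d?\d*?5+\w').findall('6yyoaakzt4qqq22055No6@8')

[('aa', '4qqq')]

This matches one or more of one of [nag] (captured); then a character in [i-l], then the literal 'zt' (non-capturing group); then a character in [3-6], then one or more of a literal 'q' (captured); then optionally a digit, then zero or more of a digit (lazy); then one or more of the literal '5', then a word character.
Walking the string: at [4:19] match 'aakzt4qqq22055N', groups = ('aa', '4qqq').
With 2 capturing groups, `findall` returns a 2-tuple per match.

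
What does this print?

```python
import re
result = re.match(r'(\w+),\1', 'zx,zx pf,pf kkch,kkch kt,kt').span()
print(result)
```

With `match`, the pattern is implicitly anchored at the beginning.
The match spans [0:5] → 'zx,zx'.

(0, 5)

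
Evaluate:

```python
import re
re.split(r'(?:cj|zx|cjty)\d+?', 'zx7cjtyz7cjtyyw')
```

['', 'cjtyz7cjtyyw']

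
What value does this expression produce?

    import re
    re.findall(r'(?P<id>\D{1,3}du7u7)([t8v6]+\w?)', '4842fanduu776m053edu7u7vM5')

[('edu7u7', 'vM')]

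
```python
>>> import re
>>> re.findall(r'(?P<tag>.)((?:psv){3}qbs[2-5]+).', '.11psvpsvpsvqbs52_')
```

[('1', 'psvpsvpsvqbs52')]

The pattern matches any character (captured as 'tag'); then the literal 'psv' repeated 3 times, then the literal 'qbs', then one or more of a character in [2-5] (captured); then any character.
With 2 capturing groups, `findall` returns a 2-tuple per match.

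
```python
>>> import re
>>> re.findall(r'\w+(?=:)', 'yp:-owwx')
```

['yp']

The `(?=…)`/`(?<=…)` assertion just peeks at neighbouring text; it doesn't advance the match position.
Walking the string: at [0:2] → 'yp'.
`findall` yields the raw match text (1 of them) because the pattern has no groups.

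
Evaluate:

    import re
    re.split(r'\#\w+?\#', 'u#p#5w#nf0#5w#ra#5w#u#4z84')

['u', '5w', '5w', '5w', '4z84']

Splitting on the pattern gives 5 pieces.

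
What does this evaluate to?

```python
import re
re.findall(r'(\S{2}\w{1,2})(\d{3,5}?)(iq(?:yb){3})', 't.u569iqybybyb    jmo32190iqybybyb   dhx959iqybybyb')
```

[('t.u', '569', 'iqybybyb'), ('jmo3', '2190', 'iqybybyb'), ('dhx', '959', 'iqybybyb')]

This matches exactly 2 of a non-whitespace character, then 1 to 2 of a word character (captured); then 3 to 5 of a digit (lazy) (captured); then the literal 'iq', then the literal 'yb' repeated 3 times (captured).
Matches: at [0:14] match 't.u569iqybybyb', groups = ('t.u', '569', 'iqybybyb'); at [18:34] match 'jmo32190iqybybyb', groups = ('jmo3', '2190', 'iqybybyb'); at [37:51] match 'dhx959iqybybyb', groups = ('dhx', '959', 'iqybybyb').
3 groups means each result is a tuple of 3 captured strings — 3 here.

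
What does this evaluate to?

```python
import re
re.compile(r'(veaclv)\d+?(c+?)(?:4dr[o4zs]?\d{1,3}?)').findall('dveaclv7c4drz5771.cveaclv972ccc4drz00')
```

[('veaclv', 'c'), ('veaclv', 'ccc')]

The pattern matches the literal 've', then the literal 'ac', then the literal 'lv' (captured); then one or more of a digit (lazy); then one or more of a literal 'c' (lazy) (captured); then the literal '4dr', then optionally one of [o4zs], then 1 to 3 of a digit (lazy) (non-capturing group).
Matches: at [1:14] match 'veaclv7c4drz5', groups = ('veaclv', 'c'); at [19:36] match 'veaclv972ccc4drz0', groups = ('veaclv', 'ccc').
`findall` packs the 2 group values into a tuple for every match.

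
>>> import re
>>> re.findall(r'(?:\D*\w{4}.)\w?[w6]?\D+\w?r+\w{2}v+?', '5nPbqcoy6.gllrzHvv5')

The pattern matches zero or more of a non-digit, then exactly 4 of a word character, then any character (non-capturing group); then optionally a word character, then optionally one of [w6]; then one or more of a non-digit, then optionally a word character; then one or more of a literal 'r', then exactly 2 of a word character, then one or more of a literal 'v' (lazy).
Walking the string: at [1:17] → 'nPbqcoy6.gllrzHv'.
`findall` yields the raw match text (1 of them) because the pattern has no groups.

['nPbqcoy6.gllrzHv']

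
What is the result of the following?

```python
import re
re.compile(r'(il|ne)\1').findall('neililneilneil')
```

['il']

`\1` is not a pattern — it's the concrete string captured by group 1, re-applied verbatim.
Matches: at [2:6] match 'ilil', group 1 = 'il'.
`findall` collects group 1 from the one match (1 total).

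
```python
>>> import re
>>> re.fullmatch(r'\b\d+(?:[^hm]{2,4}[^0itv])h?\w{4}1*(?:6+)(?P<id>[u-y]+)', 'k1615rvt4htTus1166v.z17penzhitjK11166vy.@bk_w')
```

None

The pattern matches a word boundary (`\b`, zero-width); then one or more of a digit; then 2 to 4 of any character except [hm], then any character except [0itv] (non-capturing group); then optionally a literal 'h'; then exactly 4 of a word character, then zero or more of the literal '1'; then one or more of a literal '6' (non-capturing group); then one or more of a character in [u-y] (captured as 'id').
`re.fullmatch` is like wrapping the pattern in `^…$` (in single-line mode).
Here the pattern can't cover the whole string, so the call returns None.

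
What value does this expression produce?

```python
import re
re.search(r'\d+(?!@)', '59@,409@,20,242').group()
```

'5'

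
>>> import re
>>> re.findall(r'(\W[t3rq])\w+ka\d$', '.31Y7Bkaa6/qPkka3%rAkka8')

['%r']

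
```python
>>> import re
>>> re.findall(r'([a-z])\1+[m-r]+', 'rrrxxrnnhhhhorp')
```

['r', 'x', 'h']

The backreference `\1` re-matches whatever the first group consumed, character for character.
One capturing group, so `findall` returns just the captured substring from each match — 3 in all.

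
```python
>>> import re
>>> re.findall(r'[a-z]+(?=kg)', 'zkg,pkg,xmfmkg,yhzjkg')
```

Because the assertion is zero-width, the text it checks is not consumed and won't appear in the result.
No capturing groups, so `findall` returns the 4 full match strings.

['z', 'p', 'xmfm', 'yhzj']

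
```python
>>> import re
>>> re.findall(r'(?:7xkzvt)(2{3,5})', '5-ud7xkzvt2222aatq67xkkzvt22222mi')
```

This matches the literal '7xk', then the literal 'zvt' (non-capturing group); then 3 to 5 of a literal '2' (captured).
Walking the string: at [4:14] match '7xkzvt2222', group 1 = '2222'.
With a single group, `findall` returns only what that group captured — 1 item.

['2222']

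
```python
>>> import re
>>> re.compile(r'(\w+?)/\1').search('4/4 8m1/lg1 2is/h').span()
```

(0, 3)

A backreference is literal: `\1` must see the identical characters the first group matched.
`re.search` scans for the first position where the pattern succeeds.
The match spans [0:3] → '4/4'.
Captured: group 1 = '4'.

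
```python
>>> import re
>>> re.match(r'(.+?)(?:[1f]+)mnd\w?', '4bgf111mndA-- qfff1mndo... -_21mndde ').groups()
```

('4bg',)

The match spans [0:11] → '4bgf111mndA'.
Captured: group 1 = '4bg'.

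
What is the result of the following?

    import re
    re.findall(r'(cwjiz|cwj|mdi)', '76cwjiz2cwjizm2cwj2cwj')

Branches in `(...|...)` are attempted left-to-right; the first branch that allows the whole pattern to succeed is taken.
`findall` collects group 1 from each match (4 total).

['cwjiz', 'cwjiz', 'cwj', 'cwj']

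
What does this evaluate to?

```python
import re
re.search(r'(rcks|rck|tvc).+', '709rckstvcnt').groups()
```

Alternation isn't longest-match — the leftmost alternative that fits at this position is chosen.
`re.search` scans for the first position where the pattern succeeds.
The match spans [3:12] → 'rckstvcnt'.
Captured: group 1 = 'rcks'.

('rcks',)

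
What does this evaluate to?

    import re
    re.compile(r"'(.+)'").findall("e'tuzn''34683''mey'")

["tuzn''34683''mey"]

With a single group, `findall` returns only what that group captured — 1 item.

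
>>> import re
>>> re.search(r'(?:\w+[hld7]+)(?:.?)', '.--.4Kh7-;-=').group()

'4Kh7-'

Pattern: one or more of a word character, then one or more of one of [hld7] (non-capturing group); then optionally any character (non-capturing group).
`re.search` scans for the first position where the pattern succeeds.
The match spans [4:9] → '4Kh7-'.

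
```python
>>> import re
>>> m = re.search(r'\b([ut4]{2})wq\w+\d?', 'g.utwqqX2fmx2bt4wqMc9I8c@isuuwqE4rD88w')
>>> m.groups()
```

('ut',)

Pattern: a word boundary (`\b`, zero-width); then exactly 2 of one of [ut4] (captured); then the literal 'wq', then one or more of a word character, then optionally a digit.
`search` walks the string left to right and returns the first match it finds.
The match spans [2:24] → 'utwqqX2fmx2bt4wqMc9I8c'.
Captured: group 1 = 'ut'.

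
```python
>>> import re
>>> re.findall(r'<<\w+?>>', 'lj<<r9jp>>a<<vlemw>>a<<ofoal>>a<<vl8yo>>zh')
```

Matches: at [2:10] → '<<r9jp>>'; at [11:20] → '<<vlemw>>'; at [21:30] → '<<ofoal>>'; at [31:40] → '<<vl8yo>>'.
No capturing groups, so `findall` returns the 4 full match strings.

['<<r9jp>>', '<<vlemw>>', '<<ofoal>>', '<<vl8yo>>']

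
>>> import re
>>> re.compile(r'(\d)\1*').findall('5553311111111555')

['5', '3', '1', '5']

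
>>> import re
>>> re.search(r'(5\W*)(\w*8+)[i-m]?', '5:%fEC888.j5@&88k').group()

This matches the literal '5', then zero or more of a non-word character (captured); then zero or more of a word character, then one or more of a literal '8' (captured); then optionally a character in [i-m].
Unlike `match`, `search` isn't anchored — it looks for the pattern anywhere in the string.
The match spans [0:9] → '5:%fEC888'.
Captured: group 1 = '5:%', group 2 = 'fEC888'.

'5:%fEC888'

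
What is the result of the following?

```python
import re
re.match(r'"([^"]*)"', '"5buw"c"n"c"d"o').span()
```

(0, 6)

`match` is anchored at position 0; if the pattern doesn't fit there, it returns None.
The match spans [0:6] → '"5buw"'.
Captured: group 1 = '5buw'.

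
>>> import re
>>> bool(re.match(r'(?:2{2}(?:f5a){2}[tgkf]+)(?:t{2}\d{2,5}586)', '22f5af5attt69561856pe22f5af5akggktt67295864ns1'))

This matches exactly 2 of the literal '2', then the literal 'f5a' repeated 2 times, then one or more of one of [tgkf] (non-capturing group); then exactly 2 of the literal 't', then 2 to 5 of a digit, then the literal '586' (non-capturing group).
With `match`, the pattern is implicitly anchored at the beginning.
Here the pattern fails at index 0, so the call returns None, and `bool(None)` is False.

False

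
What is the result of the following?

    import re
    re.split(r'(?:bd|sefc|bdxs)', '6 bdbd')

Matches to split on: at [2:4] → 'bd'; at [4:6] → 'bd'.
Each match becomes a cut point; 3 segments remain.

['6 ', '', '']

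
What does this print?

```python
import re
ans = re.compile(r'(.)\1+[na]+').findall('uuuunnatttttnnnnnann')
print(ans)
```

['u', 't']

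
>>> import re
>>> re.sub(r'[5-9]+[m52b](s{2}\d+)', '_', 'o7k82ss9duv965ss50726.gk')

'o7k_duv_.gk'

Pattern: one or more of a character in [5-9], then one of [m52b]; then exactly 2 of a literal 's', then one or more of a digit (captured).
Matches: at [3:8] → '82ss9'; at [11:21] → '965ss50726'.
`sub` substitutes '_' at each match site.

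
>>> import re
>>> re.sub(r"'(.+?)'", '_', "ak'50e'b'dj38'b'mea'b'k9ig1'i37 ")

'ak_b_b_b_i37 '

The `?` after the quantifier makes it lazy — it takes as little as possible before letting the rest of the pattern try.
Matches: at [2:7] → "'50e'"; at [8:14] → "'dj38'"; at [15:20] → "'mea'"; at [21:28] → "'k9ig1'".
Each match is replaced by '_'.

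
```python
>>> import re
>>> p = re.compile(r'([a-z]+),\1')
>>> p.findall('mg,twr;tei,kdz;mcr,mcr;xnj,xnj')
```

The backreference `\1` re-matches whatever the first group consumed, character for character.
With a single group, `findall` returns only what that group captured — 2 items.

['mcr', 'xnj']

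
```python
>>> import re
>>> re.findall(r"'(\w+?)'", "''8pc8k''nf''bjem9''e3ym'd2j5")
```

['8pc8k', 'nf', 'bjem9', 'e3ym']

`findall` collects group 1 from each match (4 total).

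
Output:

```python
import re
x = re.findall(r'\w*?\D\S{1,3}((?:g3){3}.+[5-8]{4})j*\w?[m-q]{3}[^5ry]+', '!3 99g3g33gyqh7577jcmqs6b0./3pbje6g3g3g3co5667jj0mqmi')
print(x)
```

['g3g3g3co5667']

This matches zero or more of a word character (lazy), then a non-digit, then 1 to 3 of a non-whitespace character; then the literal 'g3' repeated 3 times, then one or more of any character, then exactly 4 of a character in [5-8] (captured); then zero or more of the literal 'j', then optionally a word character, then exactly 3 of a character in [m-q]; then one or more of any character except [5ry].
Matches: at [28:53] match '3pbje6g3g3g3co5667jj0mqmi', group 1 = 'g3g3g3co5667'.
One capturing group, so `findall` returns just the captured substring from the one match — 1 in all.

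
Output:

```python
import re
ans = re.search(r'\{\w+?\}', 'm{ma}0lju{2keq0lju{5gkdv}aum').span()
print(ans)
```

(1, 5)

`re.search` tries every starting position until one works.
The match spans [1:5] → '{ma}'.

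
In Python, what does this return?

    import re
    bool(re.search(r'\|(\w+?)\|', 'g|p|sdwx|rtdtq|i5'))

True

`re.search` tries every starting position until one works.
The match spans [1:4] → '|p|'.
Captured: group 1 = 'p'.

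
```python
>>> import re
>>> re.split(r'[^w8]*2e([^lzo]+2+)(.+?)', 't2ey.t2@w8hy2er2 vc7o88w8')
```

['', 'y.t2@w8hy2er2', ' ', 'vc7o88w8']

The pattern matches zero or more of any character except [w8], then the literal '2e'; then one or more of any character except [lzo], then one or more of a literal '2' (captured); then one or more of any character (lazy) (captured).
The `?` after the quantifier makes it lazy — it takes as little as possible before letting the rest of the pattern try.
Matches to split on: at [0:17] → 't2ey.t2@w8hy2er2 '.
With a capturing group present, the delimiter's captured portion is kept in the result list.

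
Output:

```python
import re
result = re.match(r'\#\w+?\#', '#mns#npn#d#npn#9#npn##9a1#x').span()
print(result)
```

(0, 5)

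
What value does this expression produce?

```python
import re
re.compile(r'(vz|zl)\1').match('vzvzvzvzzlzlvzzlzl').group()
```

'vzvz'

`\1` has to match the exact text group 1 already captured.
With `match`, the pattern is implicitly anchored at the beginning.
The match spans [0:4] → 'vzvz'.
Captured: group 1 = 'vz'.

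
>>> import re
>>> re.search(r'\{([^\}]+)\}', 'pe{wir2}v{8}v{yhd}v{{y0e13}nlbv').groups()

('wir2',)

`re.search` scans for the first position where the pattern succeeds.
The match spans [2:8] → '{wir2}'.
Captured: group 1 = 'wir2'.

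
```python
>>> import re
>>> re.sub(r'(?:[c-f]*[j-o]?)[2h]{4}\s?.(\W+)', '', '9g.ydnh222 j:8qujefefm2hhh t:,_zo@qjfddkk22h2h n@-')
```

'9g.y8quj_zo@qjfddkn@-'

The pattern matches zero or more of a character in [c-f], then optionally a character in [j-o] (non-capturing group); then exactly 4 of one of [2h], then optionally whitespace, then any character; then one or more of a non-word character (captured).
Matches: at [4:13] → 'dnh222 j:'; at [17:30] → 'efefm2hhh t:,'; at [40:47] → 'k22h2h '.
`sub` substitutes '' at each match site.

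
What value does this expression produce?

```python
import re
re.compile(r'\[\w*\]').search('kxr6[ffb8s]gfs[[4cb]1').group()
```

'[ffb8s]'

The match spans [4:11] → '[ffb8s]'.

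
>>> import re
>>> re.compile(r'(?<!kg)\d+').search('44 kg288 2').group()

'44'

The negative lookaround is zero-width — it rules out positions where the adjacent text would match, without consuming anything.
The match spans [0:2] → '44'.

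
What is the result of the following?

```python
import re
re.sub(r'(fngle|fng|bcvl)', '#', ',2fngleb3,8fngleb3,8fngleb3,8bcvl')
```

',2#b3,8#b3,8#b3,8#'

Alternation tries branches left to right and keeps the first one that lets the overall match succeed at that position.
Matches: at [2:7] → 'fngle'; at [11:16] → 'fngle'; at [20:25] → 'fngle'; at [29:33] → 'bcvl'.
Every occurrence is swapped for '#'.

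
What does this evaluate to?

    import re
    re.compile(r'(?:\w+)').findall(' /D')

['D']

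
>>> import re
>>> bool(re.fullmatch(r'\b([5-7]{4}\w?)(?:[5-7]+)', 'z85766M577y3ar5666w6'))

`fullmatch` succeeds only if the pattern covers the string from start to end.
Here there's no way to consume every character, so the call returns None, and `bool(None)` is False.

False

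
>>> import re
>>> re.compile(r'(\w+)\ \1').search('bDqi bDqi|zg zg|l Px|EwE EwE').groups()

('bDqi',)

`\1` has to match the exact text group 1 already captured.
Unlike `match`, `search` isn't anchored — it looks for the pattern anywhere in the string.
The match spans [0:9] → 'bDqi bDqi'.
Captured: group 1 = 'bDqi'.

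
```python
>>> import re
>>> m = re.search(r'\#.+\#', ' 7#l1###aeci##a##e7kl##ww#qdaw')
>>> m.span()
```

The match spans [2:26] → '#l1###aeci##a##e7kl##ww#'.

(2, 26)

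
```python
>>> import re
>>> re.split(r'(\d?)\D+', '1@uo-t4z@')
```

Pattern: optionally a digit (captured); then one or more of a non-digit.
Matches to split on: at [0:6] → '1@uo-t'; at [6:9] → '4z@'.
`re.split` interleaves the captured-group text with the surrounding fragments.

['', '1', '', '4', '']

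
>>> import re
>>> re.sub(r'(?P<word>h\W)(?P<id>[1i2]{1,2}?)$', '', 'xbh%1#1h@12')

'xbh%1#1'

The pattern matches the literal 'h', then a non-word character (captured as 'word'); then 1 to 2 of one of [1i2] (lazy) (captured as 'id'); then anchored at the end.
`sub` substitutes '' at each match site.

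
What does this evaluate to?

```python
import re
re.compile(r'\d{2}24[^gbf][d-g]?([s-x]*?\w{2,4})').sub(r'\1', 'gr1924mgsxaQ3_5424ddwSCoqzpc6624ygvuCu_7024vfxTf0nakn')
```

'grsxaQ3_wSCoqzpcvuCu_xTf0nakn'

Pattern: exactly 2 of a digit, then the literal '24'; then any character except [gbf], then optionally a character in [d-g]; then zero or more of a character in [s-x] (lazy), then 2 to 4 of a word character (captured).
Matches: at [2:12] → '1924mgsxaQ'; at [14:24] → '5424ddwSCo'; at [28:38] → '6624ygvuCu'; at [39:49] → '7024vfxTf0'.
The replacement refers to a captured group, so each match is rewritten using its own captured text.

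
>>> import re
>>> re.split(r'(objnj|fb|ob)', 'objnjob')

Branches in `(...|...)` are attempted left-to-right; the first branch that allows the whole pattern to succeed is taken.
Matches to split on: at [0:5] → 'objnj'; at [5:7] → 'ob'.
The group in the pattern means `split` returns the separators' captures alongside the pieces.

['', 'objnj', '', 'ob', '']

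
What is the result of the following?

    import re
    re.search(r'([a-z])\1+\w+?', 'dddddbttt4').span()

After group 1 captures some text, `\1` only succeeds where that same text appears again.
The match spans [0:6] → 'dddddb'.

(0, 6)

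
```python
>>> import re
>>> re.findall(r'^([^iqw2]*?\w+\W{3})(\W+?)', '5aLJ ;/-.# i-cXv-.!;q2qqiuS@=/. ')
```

[('5aLJ ;/', '-')]

Pattern: anchored at the start of the string; then zero or more of any character except [iqw2] (lazy), then one or more of a word character, then exactly 3 of a non-word character (captured); then one or more of a non-word character (lazy) (captured).
A non-greedy quantifier consumes as few characters as it can — just enough that the remainder of the pattern still matches from where it stops; whatever follows it matches normally.
Walking the string: at [0:8] match '5aLJ ;/-', groups = ('5aLJ ;/', '-').
`findall` packs the 2 group values into a tuple for every match.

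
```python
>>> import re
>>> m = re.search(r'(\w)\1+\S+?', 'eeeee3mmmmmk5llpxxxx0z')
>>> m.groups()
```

('e',)

A backreference is literal: `\1` must see the identical characters the first group matched.
`re.search` tries every starting position until one works.
The match spans [0:6] → 'eeeee3'.
Captured: group 1 = 'e'.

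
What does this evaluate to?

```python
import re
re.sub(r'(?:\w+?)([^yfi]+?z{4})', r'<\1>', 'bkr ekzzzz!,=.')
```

This matches one or more of a word character (lazy) (non-capturing group); then one or more of any character except [yfi] (lazy), then exactly 4 of the literal 'z' (captured).
With the lazy modifier that quantifier settles for the fewest repetitions that let the rest of the pattern succeed (the atoms after it are unaffected and can still be greedy).
Matches: at [0:10] → 'bkr ekzzzz'.
Each match is replaced using the text its own group 1 captured.

'<kr ekzzzz>!,=.'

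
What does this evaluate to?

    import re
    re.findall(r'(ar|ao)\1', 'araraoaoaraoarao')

After group 1 captures some text, `\1` only succeeds where that same text appears again.
Because there's exactly one group, `findall` drops the full match and keeps group 1 from each hit.

['ar', 'ao']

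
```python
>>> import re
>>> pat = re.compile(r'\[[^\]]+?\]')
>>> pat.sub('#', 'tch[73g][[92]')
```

'tch##'

Each match is replaced by '#'.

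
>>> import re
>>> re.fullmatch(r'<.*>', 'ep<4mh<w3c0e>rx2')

`re.fullmatch` is like wrapping the pattern in `^…$` (in single-line mode).
Here the pattern can't cover the whole string, so the call returns None.

None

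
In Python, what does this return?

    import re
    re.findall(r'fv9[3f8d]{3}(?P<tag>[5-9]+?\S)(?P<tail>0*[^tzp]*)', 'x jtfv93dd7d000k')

2 groups means the one result is a tuple of 2 captured strings — 1 here.

[('7d', '000k')]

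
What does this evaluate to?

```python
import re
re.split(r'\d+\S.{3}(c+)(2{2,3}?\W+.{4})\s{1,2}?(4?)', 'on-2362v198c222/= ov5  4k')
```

['on-', 'c', '222/= ov5 ', '4', 'k']

The pattern matches one or more of a digit, then a non-whitespace character, then exactly 3 of any character; then one or more of a literal 'c' (captured); then 2 to 3 of a literal '2' (lazy), then one or more of a non-word character, then exactly 4 of any character (captured); then 1 to 2 of whitespace (lazy); then optionally a literal '4' (captured).
`re.split` interleaves the captured-group text with the surrounding fragments.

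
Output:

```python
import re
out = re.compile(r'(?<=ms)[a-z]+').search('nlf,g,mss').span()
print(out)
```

(8, 9)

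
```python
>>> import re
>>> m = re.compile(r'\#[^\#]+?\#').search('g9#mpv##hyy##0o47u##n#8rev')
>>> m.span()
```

(2, 7)

`search` walks the string left to right and returns the first match it finds.
The match spans [2:7] → '#mpv#'.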